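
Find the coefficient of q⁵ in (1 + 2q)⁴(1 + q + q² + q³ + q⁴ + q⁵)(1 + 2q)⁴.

3489

(1 + 2q)⁴ has coefficients 1,8,24,32,16 for degrees 0…4.
(1 + q + q² + q³ + q⁴ + q⁵) has coefficients 1,1,1,1,1,1 for degrees 0…5.
Finally multiplying by (1 + 2q)⁴, the product of all factors after the first has coefficients 1,9,33,65,81,81 for degrees 0…5.
[q⁵] = 1·81 + 8·81 + 24·65 + 32·33 + 16·9 = 3489.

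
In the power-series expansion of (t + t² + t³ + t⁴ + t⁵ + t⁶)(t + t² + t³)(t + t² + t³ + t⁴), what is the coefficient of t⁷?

(t + t² + t³ + t⁴ + t⁵ + t⁶) has coefficients 0,1,1,1,1,1,1 for degrees 0…6.
(t + t² + t³) has coefficients 0,1,1,1,0,0,0,0 for degrees 0…7.
Finally multiplying by (t + t² + t³ + t⁴), the product of all factors after the first has coefficients 0,0,1,2,3,3,2,1 for degrees 0…7.
[t⁷] = 1·2 + 1·3 + 1·3 + 1·2 + 1·1 + 1·0 = 11.

11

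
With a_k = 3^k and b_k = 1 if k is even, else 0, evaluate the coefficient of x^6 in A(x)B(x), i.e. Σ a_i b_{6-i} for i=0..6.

This is [x^6] in the product of the two ordinary generating functions.
Σ = 1·1 + 3·0 + 9·1 + 27·0 + 81·1 + 243·0 + 729·1 = 820.

820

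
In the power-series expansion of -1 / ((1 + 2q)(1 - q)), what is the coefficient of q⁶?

Partial fractions give a closed form: a_n = (-2/3)·(-2)^n + (-1/3)·1^n.
At n = 6: a_6 = -43.

-43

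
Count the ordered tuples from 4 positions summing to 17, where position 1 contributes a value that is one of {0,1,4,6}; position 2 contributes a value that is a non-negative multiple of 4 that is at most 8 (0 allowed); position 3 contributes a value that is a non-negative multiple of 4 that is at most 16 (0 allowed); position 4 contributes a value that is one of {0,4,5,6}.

12

The generating function for the choices is (1 + z + z^4 + z^6)·(1 + z^4 + z^8)·(1 + z^4 + z^8 + z^12 + z^16)·(1 + z^4 + z^5 + z^6); the count is [z^17].
(1 + z + z^4 + z^6) has coefficients 1,1,0,0,1,0,1 for degrees 0…6.
(1 + z^4 + z^8) has coefficients 1,0,0,0,1,0,0,0,1,0,0,0,0,0,0,0,0,0 for degrees 0…17.
Multiplying by (1 + z^4 + z^8 + z^12 + z^16) gives running coefficients 1,0,0,0,2,0,0,0,3,0,0,0,3,0,0,0,3,0 for degrees 0…17.
Finally multiplying by (1 + z^4 + z^5 + z^6), the product of all factors after the first has coefficients 1,0,0,0,3,1,1,0,5,2,2,0,6,3,3,0,6,3 for degrees 0…17.
[z^17] = 1·3 + 1·6 + 1·3 + 1·0 = 12.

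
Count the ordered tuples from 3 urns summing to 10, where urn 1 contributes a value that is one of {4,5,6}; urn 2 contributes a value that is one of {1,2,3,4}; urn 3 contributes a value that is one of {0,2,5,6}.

The generating function for the choices is (z⁴ + z⁵ + z⁶)·(z + z² + z³ + z⁴)·(1 + z² + z⁵ + z⁶); the count is [z¹⁰].
(z⁴ + z⁵ + z⁶) has coefficients 0,0,0,0,1,1,1 for degrees 0…6.
(z + z² + z³ + z⁴) has coefficients 0,1,1,1,1,0,0,0,0,0,0 for degrees 0…10.
Finally multiplying by (1 + z² + z⁵ + z⁶), the product of all factors after the first has coefficients 0,1,1,2,2,1,2,2,2,2,1 for degrees 0…10.
[z¹⁰] = 1·2 + 1·1 + 1·2 = 5.

5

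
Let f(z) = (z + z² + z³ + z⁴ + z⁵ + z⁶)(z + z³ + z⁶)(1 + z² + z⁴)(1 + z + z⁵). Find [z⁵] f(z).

6

(z + z² + z³ + z⁴ + z⁵ + z⁶) has coefficients 0,1,1,1,1,1 for degrees 0…5.
(z + z³ + z⁶) has coefficients 0,1,0,1,0,0 for degrees 0…5.
Multiplying by (1 + z² + z⁴) gives running coefficients 0,1,0,2,0,2 for degrees 0…5.
Finally multiplying by (1 + z + z⁵), the product of all factors after the first has coefficients 0,1,1,2,2,2 for degrees 0…5.
[z⁵] = 1·2 + 1·2 + 1·1 + 1·1 + 1·0 = 6.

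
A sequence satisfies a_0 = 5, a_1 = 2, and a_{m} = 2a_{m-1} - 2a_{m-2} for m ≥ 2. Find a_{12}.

The ordinary generating function has denominator 1 - 2y + 2y^2.
Iterating the recurrence: a_0,…,a_{12} = 5, 2, -6, -16, -20, -8, 24, 64, 80, 32, -96, -256, -320.

-320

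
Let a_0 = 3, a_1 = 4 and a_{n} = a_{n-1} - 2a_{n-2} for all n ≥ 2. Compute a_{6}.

The ordinary generating function has denominator 1 - t + 2t^2.
Iterating the recurrence: a_0,…,a_{6} = 3, 4, -2, -10, -6, 14, 26.

26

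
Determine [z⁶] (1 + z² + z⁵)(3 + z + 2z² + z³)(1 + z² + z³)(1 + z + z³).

(1 + z² + z⁵) has coefficients 1,0,1,0,0,1 for degrees 0…5.
(3 + z + 2z² + z³) has coefficients 3,1,2,1,0,0,0 for degrees 0…6.
Multiplying by (1 + z² + z³) gives running coefficients 3,1,5,5,3,3,1 for degrees 0…6.
Finally multiplying by (1 + z + z³), the product of all factors after the first has coefficients 3,4,6,13,9,11,9 for degrees 0…6.
[z⁶] = 1·9 + 1·9 + 1·4 = 22.

22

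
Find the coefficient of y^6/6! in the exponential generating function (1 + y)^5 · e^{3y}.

83079

The EGF product rule gives c_6 = Σ_{k_1+k_2=6} C(6; k_1,k_2) · ∏ g_i(k_i), where (1+y)^5 gives the falling factorial (5)_k; e^{3y} gives (3)^k.
g_1(k) for k = 0…6: 1, 5, 20, 60, 120, 120, 0.
g_2(k) for k = 0…6: 1, 3, 9, 27, 81, 243, 729.
c_6 = Σ_k C(6,k)·g_1(k)·g_2(6−k) = 1·1·729 + 6·5·243 + 15·20·81 + 20·60·27 + 15·120·9 + 6·120·3 = 729 + 7290 + 24300 + 32400 + 16200 + 2160 = 83079.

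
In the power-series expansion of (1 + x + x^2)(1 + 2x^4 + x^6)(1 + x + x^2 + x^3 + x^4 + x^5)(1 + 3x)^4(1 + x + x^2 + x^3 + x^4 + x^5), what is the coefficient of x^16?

(1 + x + x^2) has coefficients 1,1,1 for degrees 0…2.
(1 + 2x^4 + x^6) has coefficients 1,0,0,0,2,0,1,0,0,0,0,0,0,0,0,0,0 for degrees 0…16.
Multiplying by (1 + x + x^2 + x^3 + x^4 + x^5) gives running coefficients 1,1,1,1,3,3,3,3,3,3,1,1,0,0,0,0,0 for degrees 0…16.
Multiplying by (1 + 3x)^4 gives running coefficients 1,13,67,175,258,282,390,606,768,768,766,742,633,405,189,81,0 for degrees 0…16.
Finally multiplying by (1 + x + x^2 + x^3 + x^4 + x^5), the product of all factors after the first has coefficients 1,14,81,256,514,796,1185,1778,2479,3072,3580,4040,4283,4082,3503,2816,2050 for degrees 0…16.
[x^16] = 1·2050 + 1·2816 + 1·3503 = 8369.

8369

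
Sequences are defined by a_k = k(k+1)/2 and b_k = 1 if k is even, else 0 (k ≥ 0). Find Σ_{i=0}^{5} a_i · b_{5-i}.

22

This is [x^5] in the product of the two ordinary generating functions.
Σ = 0·0 + 1·1 + 3·0 + 6·1 + 10·0 + 15·1 = 22.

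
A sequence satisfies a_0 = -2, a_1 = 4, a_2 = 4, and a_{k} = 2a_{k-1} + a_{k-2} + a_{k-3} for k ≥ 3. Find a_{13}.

The ordinary generating function has denominator 1 - 2x - x^2 - x^3.
Iterating the recurrence: a_0,…,a_{13} = -2, 4, 4, 10, 28, 70, 178, 454, 1156, 2944, 7498, 19096, 48634, 123862.

123862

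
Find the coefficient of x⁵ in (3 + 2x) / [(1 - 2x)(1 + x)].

Partial fractions give a closed form: a_n = (8/3)·2^n + (1/3)·(-1)^n.
At n = 5: a_5 = 85.

85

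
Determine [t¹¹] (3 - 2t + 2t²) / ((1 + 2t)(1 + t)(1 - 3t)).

196348

Partial fractions give a closed form: a_n = (18/5)·(-2)^n + (-7/4)·(-1)^n + (23/20)·3^n.
At n = 11: a_11 = 196348.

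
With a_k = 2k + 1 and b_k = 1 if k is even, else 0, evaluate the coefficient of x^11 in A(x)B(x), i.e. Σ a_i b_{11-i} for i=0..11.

78

This is [x^11] in the product of the two ordinary generating functions.
Σ = 1·0 + 3·1 + 5·0 + 7·1 + 9·0 + 11·1 + 13·0 + 15·1 + 17·0 + 19·1 + 21·0 + 23·1 = 78.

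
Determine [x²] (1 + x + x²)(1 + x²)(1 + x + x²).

(1 + x + x²) has coefficients 1,1,1 for degrees 0…2.
(1 + x²) has coefficients 1,0,1 for degrees 0…2.
Finally multiplying by (1 + x + x²), the product of all factors after the first has coefficients 1,1,2 for degrees 0…2.
[x²] = 1·2 + 1·1 + 1·1 = 4.

4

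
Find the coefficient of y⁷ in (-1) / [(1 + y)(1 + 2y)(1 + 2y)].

The denominator gives the recurrence a_n = −5a_(n−1) − 8a_(n−2) − 4a_(n−3) for n ≥ 3; the numerator fixes a_0 = -1, a_1 = 5, a_2 = -17.
Iterating: -1, 5, -17, 49, -129, 321, -769, 1793, so a_7 = 1793.

1793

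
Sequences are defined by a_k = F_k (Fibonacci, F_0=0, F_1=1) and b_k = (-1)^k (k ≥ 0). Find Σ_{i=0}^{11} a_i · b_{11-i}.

This is [x^11] in the product of the two ordinary generating functions.
Σ = 0·(-1) + 1·1 + 1·(-1) + 2·1 + 3·(-1) + 5·1 + 8·(-1) + 13·1 + 21·(-1) + 34·1 + 55·(-1) + 89·1 = 56.

56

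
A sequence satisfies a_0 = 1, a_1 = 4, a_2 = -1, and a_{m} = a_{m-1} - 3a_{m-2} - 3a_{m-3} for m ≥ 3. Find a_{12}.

The ordinary generating function has denominator 1 - x + 3x^2 + 3x^3.
Iterating the recurrence: a_0,…,a_{12} = 1, 4, -1, -16, -25, 26, 149, 146, -379, -1264, -565, 4364, 9851.

9851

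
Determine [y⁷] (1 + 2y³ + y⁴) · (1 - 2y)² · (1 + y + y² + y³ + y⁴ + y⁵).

7

(1 + 2y³ + y⁴) has coefficients 1,0,0,2,1 for degrees 0…4.
(1 - 2y)² has coefficients 1,-4,4,0,0,0,0,0 for degrees 0…7.
Finally multiplying by (1 + y + y² + y³ + y⁴ + y⁵), the product of all factors after the first has coefficients 1,-3,1,1,1,1,0,4 for degrees 0…7.
[y⁷] = 1·4 + 2·1 + 1·1 = 7.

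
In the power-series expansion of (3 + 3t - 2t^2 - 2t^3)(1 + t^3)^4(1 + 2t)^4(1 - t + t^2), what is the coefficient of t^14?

(3 + 3t - 2t^2 - 2t^3) has coefficients 3,3,-2,-2 for degrees 0…3.
(1 + t^3)^4 has coefficients 1,0,0,4,0,0,6,0,0,4,0,0,1,0,0 for degrees 0…14.
Multiplying by (1 + 2t)^4 gives running coefficients 1,8,24,36,48,96,134,112,144,196,128,96,129,72,24 for degrees 0…14.
Finally multiplying by (1 - t + t^2), the product of all factors after the first has coefficients 1,7,17,20,36,84,86,74,166,164,76,164,161,39,81 for degrees 0…14.
[t^14] = 3·81 + 3·39 − 2·161 − 2·164 = -290.

-290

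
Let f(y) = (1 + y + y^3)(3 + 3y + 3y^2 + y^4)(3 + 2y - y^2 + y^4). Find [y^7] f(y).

(1 + y + y^3) has coefficients 1,1,0,1 for degrees 0…3.
(3 + 3y + 3y^2 + y^4) has coefficients 3,3,3,0,1,0,0,0 for degrees 0…7.
Finally multiplying by (3 + 2y - y^2 + y^4), the product of all factors after the first has coefficients 9,15,12,3,3,5,2,0 for degrees 0…7.
[y^7] = 1·0 + 1·2 + 1·3 = 5.

5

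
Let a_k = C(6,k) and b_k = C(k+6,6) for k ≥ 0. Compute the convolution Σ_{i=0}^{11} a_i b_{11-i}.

Write out a_i and b_{11-i} for i = 0,…,11 and sum the products.
Σ = 1·12376 + 6·8008 + 15·5005 + 20·3003 + 15·1716 + 6·924 + 1·462 + 0·210 + 0·84 + 0·28 + 0·7 + 0·1 = 227305.

227305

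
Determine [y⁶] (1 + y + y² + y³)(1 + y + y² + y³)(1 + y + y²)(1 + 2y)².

(1 + y + y² + y³) has coefficients 1,1,1,1 for degrees 0…3.
(1 + y + y² + y³) has coefficients 1,1,1,1,0,0,0 for degrees 0…6.
Multiplying by (1 + y + y²) gives running coefficients 1,2,3,3,2,1,0 for degrees 0…6.
Finally multiplying by (1 + 2y)², the product of all factors after the first has coefficients 1,6,15,23,26,21,12 for degrees 0…6.
[y⁶] = 1·12 + 1·21 + 1·26 + 1·23 = 82.

82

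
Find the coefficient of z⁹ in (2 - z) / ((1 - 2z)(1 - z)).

The denominator gives the recurrence a_n = 3a_(n−1) − 2a_(n−2) for n ≥ 3; the numerator fixes a_0 = 2, a_1 = 5, a_2 = 11.
Iterating: 2, 5, 11, 23, 47, 95, 191, 383, 767, 1535, so a_9 = 1535.

1535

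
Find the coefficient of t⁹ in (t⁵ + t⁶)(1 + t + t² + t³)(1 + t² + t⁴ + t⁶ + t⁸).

4

(t⁵ + t⁶) has coefficients 0,0,0,0,0,1,1 for degrees 0…6.
(1 + t + t² + t³) has coefficients 1,1,1,1,0,0,0,0,0,0 for degrees 0…9.
Finally multiplying by (1 + t² + t⁴ + t⁶ + t⁸), the product of all factors after the first has coefficients 1,1,2,2,2,2,2,2,2,2 for degrees 0…9.
[t⁹] = 1·2 + 1·2 = 4.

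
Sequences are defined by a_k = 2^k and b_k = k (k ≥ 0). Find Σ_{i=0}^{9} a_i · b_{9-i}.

The convolution is the x^9 coefficient of A(x)B(x).
Σ = 1·9 + 2·8 + 4·7 + 8·6 + 16·5 + 32·4 + 64·3 + 128·2 + 256·1 + 512·0 = 1013.

1013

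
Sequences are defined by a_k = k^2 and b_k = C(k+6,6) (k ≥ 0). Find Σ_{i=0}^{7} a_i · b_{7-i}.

7007

Write out a_i and b_{7-i} for i = 0,…,7 and sum the products.
Σ = 0·1716 + 1·924 + 4·462 + 9·210 + 16·84 + 25·28 + 36·7 + 49·1 = 7007.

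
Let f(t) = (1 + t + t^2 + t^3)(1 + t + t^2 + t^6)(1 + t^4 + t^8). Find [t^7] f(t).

4

(1 + t + t^2 + t^3) has coefficients 1,1,1,1 for degrees 0…3.
(1 + t + t^2 + t^6) has coefficients 1,1,1,0,0,0,1,0 for degrees 0…7.
Finally multiplying by (1 + t^4 + t^8), the product of all factors after the first has coefficients 1,1,1,0,1,1,2,0 for degrees 0…7.
[t^7] = 1·0 + 1·2 + 1·1 + 1·1 = 4.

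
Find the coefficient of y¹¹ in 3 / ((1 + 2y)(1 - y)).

Partial fractions give a closed form: a_n = (2)·(-2)^n + (1)·1^n.
At n = 11: a_11 = -4095.

-4095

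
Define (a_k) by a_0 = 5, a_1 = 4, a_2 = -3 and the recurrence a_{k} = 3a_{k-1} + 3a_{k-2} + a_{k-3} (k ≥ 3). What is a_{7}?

1150

The ordinary generating function has denominator 1 - 3x - 3x^2 - x^3.
Iterating the recurrence: a_0,…,a_{7} = 5, 4, -3, 8, 19, 78, 299, 1150.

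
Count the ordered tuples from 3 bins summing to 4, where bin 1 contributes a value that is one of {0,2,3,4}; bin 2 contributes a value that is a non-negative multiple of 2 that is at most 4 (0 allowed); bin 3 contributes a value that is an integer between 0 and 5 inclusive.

The generating function for the choices is (1 + x^2 + x^3 + x^4)·(1 + x^2 + x^4)·(1 + x + x^2 + x^3 + x^4 + x^5); the count is [x^4].
(1 + x^2 + x^3 + x^4) has coefficients 1,0,1,1,1 for degrees 0…4.
(1 + x^2 + x^4) has coefficients 1,0,1,0,1 for degrees 0…4.
Finally multiplying by (1 + x + x^2 + x^3 + x^4 + x^5), the product of all factors after the first has coefficients 1,1,2,2,3 for degrees 0…4.
[x^4] = 1·3 + 1·2 + 1·1 + 1·1 = 7.

7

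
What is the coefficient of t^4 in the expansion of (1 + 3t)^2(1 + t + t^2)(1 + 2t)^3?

(1 + 3t)^2 has coefficients 1,6,9 for degrees 0…2.
(1 + t + t^2) has coefficients 1,1,1,0,0 for degrees 0…4.
Finally multiplying by (1 + 2t)^3, the product of all factors after the first has coefficients 1,7,19,26,20 for degrees 0…4.
[t^4] = 1·20 + 6·26 + 9·19 = 347.

347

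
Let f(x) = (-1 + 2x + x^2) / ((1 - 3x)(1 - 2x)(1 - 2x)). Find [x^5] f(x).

The denominator gives the recurrence a_n = 7a_(n−1) − 16a_(n−2) + 12a_(n−3) for n ≥ 3; the numerator fixes a_0 = -1, a_1 = -5, a_2 = -18.
Iterating: -1, -5, -18, -58, -178, -534, so a_5 = -534.

-534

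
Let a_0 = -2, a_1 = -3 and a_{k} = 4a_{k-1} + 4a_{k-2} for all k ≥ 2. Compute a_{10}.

The ordinary generating function has denominator 1 - 4q - 4q^2.
Iterating the recurrence: a_0,…,a_{10} = -2, -3, -20, -92, -448, -2160, -10432, -50368, -243200, -1174272, -5669888.

-5669888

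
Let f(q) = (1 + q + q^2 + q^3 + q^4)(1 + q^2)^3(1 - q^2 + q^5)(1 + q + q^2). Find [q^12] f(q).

(1 + q + q^2 + q^3 + q^4) has coefficients 1,1,1,1,1 for degrees 0…4.
(1 + q^2)^3 has coefficients 1,0,3,0,3,0,1,0,0,0,0,0,0 for degrees 0…12.
Multiplying by (1 - q^2 + q^5) gives running coefficients 1,0,2,0,0,1,-2,3,-1,3,0,1,0 for degrees 0…12.
Finally multiplying by (1 + q + q^2), the product of all factors after the first has coefficients 1,1,3,2,2,1,-1,2,0,5,2,4,1 for degrees 0…12.
[q^12] = 1·1 + 1·4 + 1·2 + 1·5 + 1·0 = 12.

12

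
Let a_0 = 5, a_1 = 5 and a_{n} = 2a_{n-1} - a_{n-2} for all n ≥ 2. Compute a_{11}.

5

The ordinary generating function has denominator 1 - 2q + q^2.
Iterating the recurrence: a_0,…,a_{11} = 5, 5, 5, 5, 5, 5, 5, 5, 5, 5, 5, 5.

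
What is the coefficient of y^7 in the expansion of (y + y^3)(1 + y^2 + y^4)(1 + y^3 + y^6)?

2

(y + y^3) has coefficients 0,1,0,1 for degrees 0…3.
(1 + y^2 + y^4) has coefficients 1,0,1,0,1,0,0,0 for degrees 0…7.
Finally multiplying by (1 + y^3 + y^6), the product of all factors after the first has coefficients 1,0,1,1,1,1,1,1 for degrees 0…7.
[y^7] = 1·1 + 1·1 = 2.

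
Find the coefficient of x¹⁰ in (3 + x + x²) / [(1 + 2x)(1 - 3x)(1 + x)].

Partial fractions give a closed form: a_n = (11/5)·(-2)^n + (31/20)·3^n + (-3/4)·(-1)^n.
At n = 10: a_10 = 93778.

93778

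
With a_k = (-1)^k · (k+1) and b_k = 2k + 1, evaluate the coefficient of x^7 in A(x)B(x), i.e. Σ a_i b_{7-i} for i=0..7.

The convolution is the t^7 coefficient of A(t)B(t).
Σ = 1·15 − 2·13 + 3·11 − 4·9 + 5·7 − 6·5 + 7·3 − 8·1 = 4.

4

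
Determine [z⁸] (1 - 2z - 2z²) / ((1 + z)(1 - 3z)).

The denominator gives the recurrence a_n = 2a_(n−1) + 3a_(n−2) for n ≥ 3; the numerator fixes a_0 = 1, a_1 = 0, a_2 = 1.
Iterating: 1, 0, 1, 2, 7, 20, 61, 182, 547, so a_8 = 547.

547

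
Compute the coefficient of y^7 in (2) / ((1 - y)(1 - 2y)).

Partial fractions give a closed form: a_n = (-2)·1^n + (4)·2^n.
At n = 7: a_7 = 510.

510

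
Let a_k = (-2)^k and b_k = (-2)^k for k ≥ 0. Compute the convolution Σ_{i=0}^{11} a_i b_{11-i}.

-24576

The convolution is the x^11 coefficient of A(x)B(x).
Σ = 1·(-2048) − 2·1024 + 4·(-512) − 8·256 + 16·(-128) − 32·64 + 64·(-32) − 128·16 + 256·(-8) − 512·4 + 1024·(-2) − 2048·1 = -24576.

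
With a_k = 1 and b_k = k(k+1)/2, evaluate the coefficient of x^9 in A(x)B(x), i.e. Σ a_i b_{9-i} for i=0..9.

Write out a_i and b_{9-i} for i = 0,…,9 and sum the products.
Σ = 1·45 + 1·36 + 1·28 + 1·21 + 1·15 + 1·10 + 1·6 + 1·3 + 1·1 + 1·0 = 165.

165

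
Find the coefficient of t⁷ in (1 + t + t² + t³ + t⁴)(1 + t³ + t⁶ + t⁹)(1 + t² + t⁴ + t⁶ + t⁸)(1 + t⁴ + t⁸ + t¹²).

9

(1 + t + t² + t³ + t⁴) has coefficients 1,1,1,1,1 for degrees 0…4.
(1 + t³ + t⁶ + t⁹) has coefficients 1,0,0,1,0,0,1,0 for degrees 0…7.
Multiplying by (1 + t² + t⁴ + t⁶ + t⁸) gives running coefficients 1,0,1,1,1,1,2,1 for degrees 0…7.
Finally multiplying by (1 + t⁴ + t⁸ + t¹²), the product of all factors after the first has coefficients 1,0,1,1,2,1,3,2 for degrees 0…7.
[t⁷] = 1·2 + 1·3 + 1·1 + 1·2 + 1·1 = 9.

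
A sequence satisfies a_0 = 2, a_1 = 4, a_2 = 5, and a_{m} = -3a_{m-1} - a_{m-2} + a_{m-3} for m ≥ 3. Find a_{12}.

The ordinary generating function has denominator 1 + 3y + y^2 - y^3.
Iterating the recurrence: a_0,…,a_{12} = 2, 4, 5, -17, 50, -128, 317, -773, 1874, -4532, 10949, -26441, 63842.

63842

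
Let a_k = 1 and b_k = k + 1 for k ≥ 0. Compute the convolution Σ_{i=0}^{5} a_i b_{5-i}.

This is [x^5] in the product of the two ordinary generating functions.
Σ = 1·6 + 1·5 + 1·4 + 1·3 + 1·2 + 1·1 = 21.

21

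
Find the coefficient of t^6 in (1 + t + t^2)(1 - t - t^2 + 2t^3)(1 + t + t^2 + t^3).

3

(1 + t + t^2) has coefficients 1,1,1 for degrees 0…2.
(1 - t - t^2 + 2t^3) has coefficients 1,-1,-1,2,0,0,0 for degrees 0…6.
Finally multiplying by (1 + t + t^2 + t^3), the product of all factors after the first has coefficients 1,0,-1,1,0,1,2 for degrees 0…6.
[t^6] = 1·2 + 1·1 + 1·0 = 3.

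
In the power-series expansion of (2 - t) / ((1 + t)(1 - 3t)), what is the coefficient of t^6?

912

Partial fractions give a closed form: a_n = (3/4)·(-1)^n + (5/4)·3^n.
At n = 6: a_6 = 912.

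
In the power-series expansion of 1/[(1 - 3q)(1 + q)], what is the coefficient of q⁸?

4921

The denominator gives the recurrence a_n = 2a_(n−1) + 3a_(n−2) for n ≥ 2; the numerator fixes a_0 = 1, a_1 = 2.
Iterating: 1, 2, 7, 20, 61, 182, 547, 1640, 4921, so a_8 = 4921.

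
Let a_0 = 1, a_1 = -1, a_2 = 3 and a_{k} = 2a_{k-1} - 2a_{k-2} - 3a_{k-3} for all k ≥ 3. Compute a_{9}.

125

The ordinary generating function has denominator 1 - 2t + 2t^2 + 3t^3.
Iterating the recurrence: a_0,…,a_{9} = 1, -1, 3, 5, 7, -5, -39, -89, -85, 125.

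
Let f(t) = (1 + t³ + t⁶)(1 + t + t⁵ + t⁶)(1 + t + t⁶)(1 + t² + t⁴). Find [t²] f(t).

(1 + t³ + t⁶) has coefficients 1,0,0 for degrees 0…2.
(1 + t + t⁵ + t⁶) has coefficients 1,1,0 for degrees 0…2.
Multiplying by (1 + t + t⁶) gives running coefficients 1,2,1 for degrees 0…2.
Finally multiplying by (1 + t² + t⁴), the product of all factors after the first has coefficients 1,2,2 for degrees 0…2.
[t²] = 1·2 = 2.

2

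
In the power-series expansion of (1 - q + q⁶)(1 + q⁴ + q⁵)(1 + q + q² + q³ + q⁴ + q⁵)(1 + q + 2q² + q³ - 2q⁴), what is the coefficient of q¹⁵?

6

(1 - q + q⁶) has coefficients 1,-1,0,0,0,0,1 for degrees 0…6.
(1 + q⁴ + q⁵) has coefficients 1,0,0,0,1,1,0,0,0,0,0,0,0,0,0,0 for degrees 0…15.
Multiplying by (1 + q + q² + q³ + q⁴ + q⁵) gives running coefficients 1,1,1,1,2,3,2,2,2,2,1,0,0,0,0,0 for degrees 0…15.
Finally multiplying by (1 + q + 2q² + q³ - 2q⁴), the product of all factors after the first has coefficients 1,2,4,5,4,6,8,10,7,4,5,3,0,-3,-2,0 for degrees 0…15.
[q¹⁵] = 1·0 − 1·(-2) + 1·4 = 6.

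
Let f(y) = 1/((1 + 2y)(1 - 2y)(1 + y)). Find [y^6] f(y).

Partial fractions give a closed form: a_n = (1)·(-2)^n + (1/3)·2^n + (-1/3)·(-1)^n.
At n = 6: a_6 = 85.

85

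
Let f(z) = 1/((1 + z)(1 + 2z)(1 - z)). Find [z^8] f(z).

341

Partial fractions give a closed form: a_n = (-1/2)·(-1)^n + (4/3)·(-2)^n + (1/6)·1^n.
At n = 8: a_8 = 341.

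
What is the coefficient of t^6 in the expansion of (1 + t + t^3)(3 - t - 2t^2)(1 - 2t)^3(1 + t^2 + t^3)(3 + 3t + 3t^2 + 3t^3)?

(1 + t + t^3) has coefficients 1,1,0,1 for degrees 0…3.
(3 - t - 2t^2) has coefficients 3,-1,-2,0,0,0,0 for degrees 0…6.
Multiplying by (1 - 2t)^3 gives running coefficients 3,-19,40,-24,-16,16,0 for degrees 0…6.
Multiplying by (1 + t^2 + t^3) gives running coefficients 3,-19,43,-40,5,32,-40 for degrees 0…6.
Finally multiplying by (3 + 3t + 3t^2 + 3t^3), the product of all factors after the first has coefficients 9,-48,81,-39,-33,120,-129 for degrees 0…6.
[t^6] = 1·(-129) + 1·120 + 1·(-39) = -48.

-48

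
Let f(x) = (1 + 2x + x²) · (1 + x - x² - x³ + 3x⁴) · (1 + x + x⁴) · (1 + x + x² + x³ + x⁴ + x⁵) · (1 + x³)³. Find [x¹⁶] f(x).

(1 + 2x + x²) has coefficients 1,2,1 for degrees 0…2.
(1 + x - x² - x³ + 3x⁴) has coefficients 1,1,-1,-1,3,0,0,0,0,0,0,0,0,0,0,0,0 for degrees 0…16.
Multiplying by (1 + x + x⁴) gives running coefficients 1,2,0,-2,3,4,-1,-1,3,0,0,0,0,0,0,0,0 for degrees 0…16.
Multiplying by (1 + x + x² + x³ + x⁴ + x⁵) gives running coefficients 1,3,3,1,4,8,6,3,6,8,5,1,2,3,0,0,0 for degrees 0…16.
Finally multiplying by (1 + x³)³, the product of all factors after the first has coefficients 1,3,3,4,13,17,12,24,39,30,29,46,45,31,29,36,27 for degrees 0…16.
[x¹⁶] = 1·27 + 2·36 + 1·29 = 128.

128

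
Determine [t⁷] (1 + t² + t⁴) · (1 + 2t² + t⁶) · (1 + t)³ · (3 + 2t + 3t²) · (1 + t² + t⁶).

197

(1 + t² + t⁴) has coefficients 1,0,1,0,1 for degrees 0…4.
(1 + 2t² + t⁶) has coefficients 1,0,2,0,0,0,1,0 for degrees 0…7.
Multiplying by (1 + t)³ gives running coefficients 1,3,5,7,6,2,1,3 for degrees 0…7.
Multiplying by (3 + 2t + 3t²) gives running coefficients 3,11,24,40,47,39,25,17 for degrees 0…7.
Finally multiplying by (1 + t² + t⁶), the product of all factors after the first has coefficients 3,11,27,51,71,79,75,67 for degrees 0…7.
[t⁷] = 1·67 + 1·79 + 1·51 = 197.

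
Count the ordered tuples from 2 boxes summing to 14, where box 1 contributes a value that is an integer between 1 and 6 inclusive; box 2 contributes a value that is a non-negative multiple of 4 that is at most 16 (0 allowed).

The generating function for the choices is (x + x^2 + x^3 + x^4 + x^5 + x^6)·(1 + x^4 + x^8 + x^12 + x^16); the count is [x^14].
(x + x^2 + x^3 + x^4 + x^5 + x^6) has coefficients 0,1,1,1,1,1,1 for degrees 0…6.
(1 + x^4 + x^8 + x^12 + x^16) has coefficients 1,0,0,0,1,0,0,0,1,0,0,0,1,0,0 for degrees 0…14.
[x^14] = 1·0 + 1·1 + 1·0 + 1·0 + 1·0 + 1·1 = 2.

2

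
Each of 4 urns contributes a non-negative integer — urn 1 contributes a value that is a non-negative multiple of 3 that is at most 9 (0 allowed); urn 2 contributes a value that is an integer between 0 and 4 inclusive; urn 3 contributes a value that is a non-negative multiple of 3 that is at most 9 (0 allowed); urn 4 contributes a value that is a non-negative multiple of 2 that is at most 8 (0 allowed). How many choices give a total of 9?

18

The generating function for the choices is (1 + q³ + q⁶ + q⁹)·(1 + q + q² + q³ + q⁴)·(1 + q³ + q⁶ + q⁹)·(1 + q² + q⁴ + q⁶ + q⁸); the count is [q⁹].
(1 + q³ + q⁶ + q⁹) has coefficients 1,0,0,1,0,0,1,0,0,1 for degrees 0…9.
(1 + q + q² + q³ + q⁴) has coefficients 1,1,1,1,1,0,0,0,0,0 for degrees 0…9.
Multiplying by (1 + q³ + q⁶ + q⁹) gives running coefficients 1,1,1,2,2,1,2,2,1,2 for degrees 0…9.
Finally multiplying by (1 + q² + q⁴ + q⁶ + q⁸), the product of all factors after the first has coefficients 1,1,2,3,4,4,6,6,7,8 for degrees 0…9.
[q⁹] = 1·8 + 1·6 + 1·3 + 1·1 = 18.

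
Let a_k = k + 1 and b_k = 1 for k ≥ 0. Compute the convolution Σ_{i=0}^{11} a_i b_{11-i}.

78

The convolution is the x^11 coefficient of A(x)B(x).
Σ = 1·1 + 2·1 + 3·1 + 4·1 + 5·1 + 6·1 + 7·1 + 8·1 + 9·1 + 10·1 + 11·1 + 12·1 = 78.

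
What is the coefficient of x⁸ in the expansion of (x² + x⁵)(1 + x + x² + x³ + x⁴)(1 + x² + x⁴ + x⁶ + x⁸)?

5

(x² + x⁵) has coefficients 0,0,1,0,0,1 for degrees 0…5.
(1 + x + x² + x³ + x⁴) has coefficients 1,1,1,1,1,0,0,0,0 for degrees 0…8.
Finally multiplying by (1 + x² + x⁴ + x⁶ + x⁸), the product of all factors after the first has coefficients 1,1,2,2,3,2,3,2,3 for degrees 0…8.
[x⁸] = 1·3 + 1·2 = 5.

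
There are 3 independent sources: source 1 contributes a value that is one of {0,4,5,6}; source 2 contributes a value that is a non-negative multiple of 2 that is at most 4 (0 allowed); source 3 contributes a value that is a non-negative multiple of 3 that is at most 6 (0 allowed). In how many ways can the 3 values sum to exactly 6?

The generating function for the choices is (1 + x⁴ + x⁵ + x⁶)·(1 + x² + x⁴)·(1 + x³ + x⁶); the count is [x⁶].
(1 + x⁴ + x⁵ + x⁶) has coefficients 1,0,0,0,1,1,1 for degrees 0…6.
(1 + x² + x⁴) has coefficients 1,0,1,0,1,0,0 for degrees 0…6.
Finally multiplying by (1 + x³ + x⁶), the product of all factors after the first has coefficients 1,0,1,1,1,1,1 for degrees 0…6.
[x⁶] = 1·1 + 1·1 + 1·0 + 1·1 = 3.

3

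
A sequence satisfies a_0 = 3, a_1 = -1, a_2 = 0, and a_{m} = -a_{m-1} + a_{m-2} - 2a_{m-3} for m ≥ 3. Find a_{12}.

The ordinary generating function has denominator 1 + z - z^2 + 2z^3.
Iterating the recurrence: a_0,…,a_{12} = 3, -1, 0, -7, 9, -16, 39, -73, 144, -295, 585, -1168, 2343.

2343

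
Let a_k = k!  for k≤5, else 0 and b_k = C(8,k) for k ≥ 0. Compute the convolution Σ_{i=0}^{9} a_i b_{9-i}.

The convolution is the x^9 coefficient of A(x)B(x).
Σ = 1·0 + 1·1 + 2·8 + 6·28 + 24·56 + 120·70 + 0·56 + 0·28 + 0·8 + 0·1 = 9929.

9929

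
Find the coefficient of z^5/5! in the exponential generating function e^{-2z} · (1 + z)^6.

-32

The EGF product rule gives c_5 = Σ_{k_1+k_2=5} C(5; k_1,k_2) · ∏ g_i(k_i), where e^{-2z} gives (-2)^k; (1+z)^6 gives the falling factorial (6)_k.
g_1(k) for k = 0…5: 1, -2, 4, -8, 16, -32.
g_2(k) for k = 0…5: 1, 6, 30, 120, 360, 720.
c_5 = Σ_k C(5,k)·g_1(k)·g_2(5−k) = 1·1·720 + 5·(-2)·360 + 10·4·120 + 10·(-8)·30 + 5·16·6 + 1·(-32)·1 = 720 − 3600 + 4800 − 2400 + 480 − 32 = -32.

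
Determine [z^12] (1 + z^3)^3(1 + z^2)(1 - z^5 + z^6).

(1 + z^3)^3 has coefficients 1,0,0,3,0,0,3,0,0,1 for degrees 0…9.
(1 + z^2) has coefficients 1,0,1,0,0,0,0,0,0,0,0,0,0 for degrees 0…12.
Finally multiplying by (1 - z^5 + z^6), the product of all factors after the first has coefficients 1,0,1,0,0,-1,1,-1,1,0,0,0,0 for degrees 0…12.
[z^12] = 1·0 + 3·0 + 3·1 + 1·0 = 3.

3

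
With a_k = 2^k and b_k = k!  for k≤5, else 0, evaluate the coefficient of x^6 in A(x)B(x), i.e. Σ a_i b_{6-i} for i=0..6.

512

This is [x^6] in the product of the two ordinary generating functions.
Σ = 1·0 + 2·120 + 4·24 + 8·6 + 16·2 + 32·1 + 64·1 = 512.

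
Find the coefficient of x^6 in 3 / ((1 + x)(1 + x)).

The denominator gives the recurrence a_n = −2a_(n−1) − a_(n−2) for n ≥ 2; the numerator fixes a_0 = 3, a_1 = -6.
Iterating: 3, -6, 9, -12, 15, -18, 21, so a_6 = 21.

21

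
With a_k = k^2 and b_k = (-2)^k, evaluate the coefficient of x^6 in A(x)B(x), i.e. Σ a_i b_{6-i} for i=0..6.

The convolution is the t^6 coefficient of A(t)B(t).
Σ = 0·64 + 1·(-32) + 4·16 + 9·(-8) + 16·4 + 25·(-2) + 36·1 = 10.

10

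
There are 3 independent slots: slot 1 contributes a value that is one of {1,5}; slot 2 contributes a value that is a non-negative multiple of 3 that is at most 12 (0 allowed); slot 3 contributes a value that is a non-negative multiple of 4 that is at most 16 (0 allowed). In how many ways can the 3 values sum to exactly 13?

3

The generating function for the choices is (t + t^5)·(1 + t^3 + t^6 + t^9 + t^12)·(1 + t^4 + t^8 + t^12 + t^16); the count is [t^13].
(t + t^5) has coefficients 0,1,0,0,0,1 for degrees 0…5.
(1 + t^3 + t^6 + t^9 + t^12) has coefficients 1,0,0,1,0,0,1,0,0,1,0,0,1,0 for degrees 0…13.
Finally multiplying by (1 + t^4 + t^8 + t^12 + t^16), the product of all factors after the first has coefficients 1,0,0,1,1,0,1,1,1,1,1,1,2,1 for degrees 0…13.
[t^13] = 1·2 + 1·1 = 3.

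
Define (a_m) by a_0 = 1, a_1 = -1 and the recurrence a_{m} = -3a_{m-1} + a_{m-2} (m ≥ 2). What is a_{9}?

The ordinary generating function has denominator 1 + 3z - z^2.
Iterating the recurrence: a_0,…,a_{9} = 1, -1, 4, -13, 43, -142, 469, -1549, 5116, -16897.

-16897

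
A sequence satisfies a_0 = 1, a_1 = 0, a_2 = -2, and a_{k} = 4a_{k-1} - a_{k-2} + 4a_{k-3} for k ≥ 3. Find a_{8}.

-3854

The ordinary generating function has denominator 1 - 4y + y^2 - 4y^3.
Iterating the recurrence: a_0,…,a_{8} = 1, 0, -2, -4, -14, -60, -242, -964, -3854.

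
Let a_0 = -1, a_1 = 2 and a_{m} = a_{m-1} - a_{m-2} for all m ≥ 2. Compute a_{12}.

-1

The ordinary generating function has denominator 1 - x + x^2.
Iterating the recurrence: a_0,…,a_{12} = -1, 2, 3, 1, -2, -3, -1, 2, 3, 1, -2, -3, -1.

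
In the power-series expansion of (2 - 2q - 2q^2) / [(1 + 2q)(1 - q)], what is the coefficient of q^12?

6826

The denominator gives the recurrence a_n = −a_(n−1) + 2a_(n−2) for n ≥ 3; the numerator fixes a_0 = 2, a_1 = -4, a_2 = 6.
Iterating: 2, -4, 6, -14, 26, -54, 106, -214, 426, -854, 1706, -3414, 6826, so a_12 = 6826.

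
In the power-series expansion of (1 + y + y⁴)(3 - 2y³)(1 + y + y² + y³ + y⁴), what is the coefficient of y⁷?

-3

(1 + y + y⁴) has coefficients 1,1,0,0,1 for degrees 0…4.
(3 - 2y³) has coefficients 3,0,0,-2,0,0,0,0 for degrees 0…7.
Finally multiplying by (1 + y + y² + y³ + y⁴), the product of all factors after the first has coefficients 3,3,3,1,1,-2,-2,-2 for degrees 0…7.
[y⁷] = 1·(-2) + 1·(-2) + 1·1 = -3.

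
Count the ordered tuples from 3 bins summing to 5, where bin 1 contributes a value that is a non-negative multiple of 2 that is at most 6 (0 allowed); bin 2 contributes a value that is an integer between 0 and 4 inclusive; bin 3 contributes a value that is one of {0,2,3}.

The generating function for the choices is (1 + q^2 + q^4 + q^6)·(1 + q + q^2 + q^3 + q^4)·(1 + q^2 + q^3); the count is [q^5].
(1 + q^2 + q^4 + q^6) has coefficients 1,0,1,0,1,0 for degrees 0…5.
(1 + q + q^2 + q^3 + q^4) has coefficients 1,1,1,1,1,0 for degrees 0…5.
Finally multiplying by (1 + q^2 + q^3), the product of all factors after the first has coefficients 1,1,2,3,3,2 for degrees 0…5.
[q^5] = 1·2 + 1·3 + 1·1 = 6.

6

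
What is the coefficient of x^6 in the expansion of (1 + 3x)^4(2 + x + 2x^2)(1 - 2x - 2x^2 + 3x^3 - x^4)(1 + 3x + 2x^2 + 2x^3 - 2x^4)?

-3432

(1 + 3x)^4 has coefficients 1,12,54,108,81 for degrees 0…4.
(2 + x + 2x^2) has coefficients 2,1,2,0,0,0,0 for degrees 0…6.
Multiplying by (1 - 2x - 2x^2 + 3x^3 - x^4) gives running coefficients 2,-3,-4,0,-3,5,-2 for degrees 0…6.
Finally multiplying by (1 + 3x + 2x^2 + 2x^3 - 2x^4), the product of all factors after the first has coefficients 2,3,-9,-14,-21,-6,15 for degrees 0…6.
[x^6] = 1·15 + 12·(-6) + 54·(-21) + 108·(-14) + 81·(-9) = -3432.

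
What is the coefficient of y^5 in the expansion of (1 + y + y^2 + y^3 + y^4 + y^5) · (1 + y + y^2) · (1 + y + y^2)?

(1 + y + y^2 + y^3 + y^4 + y^5) has coefficients 1,1,1,1,1,1 for degrees 0…5.
(1 + y + y^2) has coefficients 1,1,1,0,0,0 for degrees 0…5.
Finally multiplying by (1 + y + y^2), the product of all factors after the first has coefficients 1,2,3,2,1,0 for degrees 0…5.
[y^5] = 1·0 + 1·1 + 1·2 + 1·3 + 1·2 + 1·1 = 9.

9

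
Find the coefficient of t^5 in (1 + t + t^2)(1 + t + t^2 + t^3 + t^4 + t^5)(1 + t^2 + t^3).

9

(1 + t + t^2) has coefficients 1,1,1 for degrees 0…2.
(1 + t + t^2 + t^3 + t^4 + t^5) has coefficients 1,1,1,1,1,1 for degrees 0…5.
Finally multiplying by (1 + t^2 + t^3), the product of all factors after the first has coefficients 1,1,2,3,3,3 for degrees 0…5.
[t^5] = 1·3 + 1·3 + 1·3 = 9.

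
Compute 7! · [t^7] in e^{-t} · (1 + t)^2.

-29

The EGF product rule gives c_7 = Σ_{k_1+k_2=7} C(7; k_1,k_2) · ∏ g_i(k_i), where e^{-t} gives (-1)^k; (1+t)^2 gives the falling factorial (2)_k.
g_1(k) for k = 0…7: 1, -1, 1, -1, 1, -1, 1, -1.
g_2(k) for k = 0…7: 1, 2, 2, 0, 0, 0, 0, 0.
c_7 = Σ_k C(7,k)·g_1(k)·g_2(7−k) = 21·(-1)·2 + 7·1·2 + 1·(-1)·1 = −42 + 14 − 1 = -29.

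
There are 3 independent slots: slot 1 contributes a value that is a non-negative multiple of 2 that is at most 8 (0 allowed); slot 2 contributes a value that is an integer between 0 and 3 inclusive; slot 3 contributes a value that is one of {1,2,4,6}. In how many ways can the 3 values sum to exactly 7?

The generating function for the choices is (1 + z^2 + z^4 + z^6 + z^8)·(1 + z + z^2 + z^3)·(z + z^2 + z^4 + z^6); the count is [z^7].
(1 + z^2 + z^4 + z^6 + z^8) has coefficients 1,0,1,0,1,0,1,0 for degrees 0…7.
(1 + z + z^2 + z^3) has coefficients 1,1,1,1,0,0,0,0 for degrees 0…7.
Finally multiplying by (z + z^2 + z^4 + z^6), the product of all factors after the first has coefficients 0,1,2,2,3,2,2,2 for degrees 0…7.
[z^7] = 1·2 + 1·2 + 1·2 + 1·1 = 7.

7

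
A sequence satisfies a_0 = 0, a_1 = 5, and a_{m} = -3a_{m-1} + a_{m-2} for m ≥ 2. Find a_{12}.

The ordinary generating function has denominator 1 + 3q - q^2.
Iterating the recurrence: a_0,…,a_{12} = 0, 5, -15, 50, -165, 545, -1800, 5945, -19635, 64850, -214185, 707405, -2336400.

-2336400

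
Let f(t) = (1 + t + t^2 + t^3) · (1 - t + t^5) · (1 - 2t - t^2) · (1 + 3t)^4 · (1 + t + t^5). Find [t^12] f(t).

(1 + t + t^2 + t^3) has coefficients 1,1,1,1 for degrees 0…3.
(1 - t + t^5) has coefficients 1,-1,0,0,0,1,0,0,0,0,0,0,0 for degrees 0…12.
Multiplying by (1 - 2t - t^2) gives running coefficients 1,-3,1,1,0,1,-2,-1,0,0,0,0,0 for degrees 0…12.
Multiplying by (1 + 3t)^4 gives running coefficients 1,9,19,-41,-177,-80,199,110,-12,-189,-270,-81,0 for degrees 0…12.
Finally multiplying by (1 + t + t^5), the product of all factors after the first has coefficients 1,10,28,-22,-218,-256,128,328,57,-378,-539,-152,29 for degrees 0…12.
[t^12] = 1·29 + 1·(-152) + 1·(-539) + 1·(-378) = -1040.

-1040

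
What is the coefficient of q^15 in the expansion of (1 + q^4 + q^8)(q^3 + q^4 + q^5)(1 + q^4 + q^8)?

2

(1 + q^4 + q^8) has coefficients 1,0,0,0,1,0,0,0,1 for degrees 0…8.
(q^3 + q^4 + q^5) has coefficients 0,0,0,1,1,1,0,0,0,0,0,0,0,0,0,0 for degrees 0…15.
Finally multiplying by (1 + q^4 + q^8), the product of all factors after the first has coefficients 0,0,0,1,1,1,0,1,1,1,0,1,1,1,0,0 for degrees 0…15.
[q^15] = 1·0 + 1·1 + 1·1 = 2.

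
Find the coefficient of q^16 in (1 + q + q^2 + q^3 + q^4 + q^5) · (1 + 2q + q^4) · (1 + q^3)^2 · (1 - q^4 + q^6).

1

(1 + q + q^2 + q^3 + q^4 + q^5) has coefficients 1,1,1,1,1,1 for degrees 0…5.
(1 + 2q + q^4) has coefficients 1,2,0,0,1,0,0,0,0,0,0,0,0,0,0,0,0 for degrees 0…16.
Multiplying by (1 + q^3)^2 gives running coefficients 1,2,0,2,5,0,1,4,0,0,1,0,0,0,0,0,0 for degrees 0…16.
Finally multiplying by (1 - q^4 + q^6), the product of all factors after the first has coefficients 1,2,0,2,4,-2,2,4,-5,2,5,-4,1,4,-1,0,1 for degrees 0…16.
[q^16] = 1·1 + 1·0 + 1·(-1) + 1·4 + 1·1 + 1·(-4) = 1.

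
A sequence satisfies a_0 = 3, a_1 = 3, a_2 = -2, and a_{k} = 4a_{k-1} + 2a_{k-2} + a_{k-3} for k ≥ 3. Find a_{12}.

452955

The ordinary generating function has denominator 1 - 4q - 2q^2 - q^3.
Iterating the recurrence: a_0,…,a_{12} = 3, 3, -2, 1, 3, 12, 55, 247, 1110, 4989, 22423, 100780, 452955.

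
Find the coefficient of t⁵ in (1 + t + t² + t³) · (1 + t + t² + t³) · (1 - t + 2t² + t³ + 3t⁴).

(1 + t + t² + t³) has coefficients 1,1,1,1 for degrees 0…3.
(1 + t + t² + t³) has coefficients 1,1,1,1,0,0 for degrees 0…5.
Finally multiplying by (1 - t + 2t² + t³ + 3t⁴), the product of all factors after the first has coefficients 1,0,2,3,5,6 for degrees 0…5.
[t⁵] = 1·6 + 1·5 + 1·3 + 1·2 = 16.

16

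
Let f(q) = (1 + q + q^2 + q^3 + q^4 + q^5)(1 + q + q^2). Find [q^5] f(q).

(1 + q + q^2 + q^3 + q^4 + q^5) has coefficients 1,1,1,1,1,1 for degrees 0…5.
(1 + q + q^2) has coefficients 1,1,1,0,0,0 for degrees 0…5.
[q^5] = 1·0 + 1·0 + 1·0 + 1·1 + 1·1 + 1·1 = 3.

3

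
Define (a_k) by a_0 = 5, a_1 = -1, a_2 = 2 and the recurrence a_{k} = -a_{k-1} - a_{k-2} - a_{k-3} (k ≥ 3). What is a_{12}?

5

The ordinary generating function has denominator 1 + x + x^2 + x^3.
Iterating the recurrence: a_0,…,a_{12} = 5, -1, 2, -6, 5, -1, 2, -6, 5, -1, 2, -6, 5.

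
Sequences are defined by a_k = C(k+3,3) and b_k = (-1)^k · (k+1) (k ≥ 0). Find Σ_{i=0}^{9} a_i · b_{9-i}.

70

This is [x^9] in the product of the two ordinary generating functions.
Σ = 1·(-10) + 4·9 + 10·(-8) + 20·7 + 35·(-6) + 56·5 + 84·(-4) + 120·3 + 165·(-2) + 220·1 = 70.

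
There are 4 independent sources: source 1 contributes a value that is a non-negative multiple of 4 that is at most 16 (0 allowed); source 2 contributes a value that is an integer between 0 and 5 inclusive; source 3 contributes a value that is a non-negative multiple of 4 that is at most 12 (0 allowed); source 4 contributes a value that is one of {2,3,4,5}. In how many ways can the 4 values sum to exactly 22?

The generating function for the choices is (1 + q^4 + q^8 + q^12 + q^16)·(1 + q + q^2 + q^3 + q^4 + q^5)·(1 + q^4 + q^8 + q^12)·(q^2 + q^3 + q^4 + q^5); the count is [q^22].
(1 + q^4 + q^8 + q^12 + q^16) has coefficients 1,0,0,0,1,0,0,0,1,0,0,0,1,0,0,0,1 for degrees 0…16.
(1 + q + q^2 + q^3 + q^4 + q^5) has coefficients 1,1,1,1,1,1,0,0,0,0,0,0,0,0,0,0,0,0,0,0,0,0,0 for degrees 0…22.
Multiplying by (1 + q^4 + q^8 + q^12) gives running coefficients 1,1,1,1,2,2,1,1,2,2,1,1,2,2,1,1,1,1,0,0,0,0,0 for degrees 0…22.
Finally multiplying by (q^2 + q^3 + q^4 + q^5), the product of all factors after the first has coefficients 0,0,1,2,3,4,5,6,6,6,6,6,6,6,6,6,6,6,5,4,3,2,1 for degrees 0…22.
[q^22] = 1·1 + 1·5 + 1·6 + 1·6 + 1·5 = 23.

23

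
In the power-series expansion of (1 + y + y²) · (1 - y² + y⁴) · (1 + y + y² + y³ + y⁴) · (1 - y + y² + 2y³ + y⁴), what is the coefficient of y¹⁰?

4

(1 + y + y²) has coefficients 1,1,1 for degrees 0…2.
(1 - y² + y⁴) has coefficients 1,0,-1,0,1,0,0,0,0,0,0 for degrees 0…10.
Multiplying by (1 + y + y² + y³ + y⁴) gives running coefficients 1,1,0,0,1,0,0,1,1,0,0 for degrees 0…10.
Finally multiplying by (1 - y + y² + 2y³ + y⁴), the product of all factors after the first has coefficients 1,0,0,3,4,0,1,3,1,0,3 for degrees 0…10.
[y¹⁰] = 1·3 + 1·0 + 1·1 = 4.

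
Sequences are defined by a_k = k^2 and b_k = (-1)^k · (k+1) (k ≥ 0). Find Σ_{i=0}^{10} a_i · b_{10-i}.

The convolution is the x^10 coefficient of A(x)B(x).
Σ = 0·11 + 1·(-10) + 4·9 + 9·(-8) + 16·7 + 25·(-6) + 36·5 + 49·(-4) + 64·3 + 81·(-2) + 100·1 = 30.

30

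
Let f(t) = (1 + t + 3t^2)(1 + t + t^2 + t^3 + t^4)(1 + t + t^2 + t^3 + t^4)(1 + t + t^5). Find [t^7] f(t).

(1 + t + 3t^2) has coefficients 1,1,3 for degrees 0…2.
(1 + t + t^2 + t^3 + t^4) has coefficients 1,1,1,1,1,0,0,0 for degrees 0…7.
Multiplying by (1 + t + t^2 + t^3 + t^4) gives running coefficients 1,2,3,4,5,4,3,2 for degrees 0…7.
Finally multiplying by (1 + t + t^5), the product of all factors after the first has coefficients 1,3,5,7,9,10,9,8 for degrees 0…7.
[t^7] = 1·8 + 1·9 + 3·10 = 47.

47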